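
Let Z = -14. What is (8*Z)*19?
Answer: -2128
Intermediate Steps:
(8*Z)*19 = (8*(-14))*19 = -112*19 = -2128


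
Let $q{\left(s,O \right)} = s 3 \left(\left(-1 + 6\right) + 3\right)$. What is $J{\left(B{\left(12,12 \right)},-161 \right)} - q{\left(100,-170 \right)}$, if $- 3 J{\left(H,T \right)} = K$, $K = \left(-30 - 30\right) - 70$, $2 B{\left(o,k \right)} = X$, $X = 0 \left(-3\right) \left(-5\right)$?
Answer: $- \frac{7070}{3} \approx -2356.7$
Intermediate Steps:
$X = 0$ ($X = 0 \left(-5\right) = 0$)
$B{\left(o,k \right)} = 0$ ($B{\left(o,k \right)} = \frac{1}{2} \cdot 0 = 0$)
$K = -130$ ($K = -60 - 70 = -130$)
$J{\left(H,T \right)} = \frac{130}{3}$ ($J{\left(H,T \right)} = \left(- \frac{1}{3}\right) \left(-130\right) = \frac{130}{3}$)
$q{\left(s,O \right)} = 24 s$ ($q{\left(s,O \right)} = 3 s \left(5 + 3\right) = 3 s 8 = 24 s$)
$J{\left(B{\left(12,12 \right)},-161 \right)} - q{\left(100,-170 \right)} = \frac{130}{3} - 24 \cdot 100 = \frac{130}{3} - 2400 = - \frac{7070}{3}$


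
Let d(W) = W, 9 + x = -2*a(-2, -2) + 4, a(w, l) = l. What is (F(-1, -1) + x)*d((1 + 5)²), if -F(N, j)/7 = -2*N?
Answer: -540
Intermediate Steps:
F(N, j) = 14*N (F(N, j) = -(-14)*N = 14*N)
x = -1 (x = -9 + (-2*(-2) + 4) = -9 + (4 + 4) = -9 + 8 = -1)
(F(-1, -1) + x)*d((1 + 5)²) = (14*(-1) - 1)*(1 + 5)² = (-14 - 1)*6² = -15*36 = -540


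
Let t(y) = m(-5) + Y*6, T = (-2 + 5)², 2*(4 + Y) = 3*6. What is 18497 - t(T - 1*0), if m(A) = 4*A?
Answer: 18487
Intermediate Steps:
Y = 5 (Y = -4 + (3*6)/2 = -4 + (½)*18 = -4 + 9 = 5)
T = 9 (T = 3² = 9)
t(y) = 10 (t(y) = 4*(-5) + 5*6 = -20 + 30 = 10)
18497 - t(T - 1*0) = 18497 - 1*10 = 18497 - 10 = 18487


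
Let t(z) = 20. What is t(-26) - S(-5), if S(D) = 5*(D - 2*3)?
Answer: 75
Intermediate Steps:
S(D) = -30 + 5*D (S(D) = 5*(D - 6) = 5*(-6 + D) = -30 + 5*D)
t(-26) - S(-5) = 20 - (-30 + 5*(-5)) = 20 - (-30 - 25) = 20 - 1*(-55) = 20 + 55 = 75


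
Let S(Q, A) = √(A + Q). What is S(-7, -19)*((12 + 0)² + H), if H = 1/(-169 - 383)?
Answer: 79487*I*√26/552 ≈ 734.25*I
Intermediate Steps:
H = -1/552 (H = 1/(-552) = -1/552 ≈ -0.0018116)
S(-7, -19)*((12 + 0)² + H) = √(-19 - 7)*((12 + 0)² - 1/552) = √(-26)*(12² - 1/552) = (I*√26)*(144 - 1/552) = (I*√26)*(79487/552) = 79487*I*√26/552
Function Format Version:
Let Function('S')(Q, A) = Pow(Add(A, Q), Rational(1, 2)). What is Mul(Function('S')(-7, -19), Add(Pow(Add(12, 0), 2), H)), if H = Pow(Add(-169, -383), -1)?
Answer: Mul(Rational(79487, 552), I, Pow(26, Rational(1, 2))) ≈ Mul(734.25, I)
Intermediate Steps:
H = Rational(-1, 552) (H = Pow(-552, -1) = Rational(-1, 552) ≈ -0.0018116)
Mul(Function('S')(-7, -19), Add(Pow(Add(12, 0), 2), H)) = Mul(Pow(Add(-19, -7), Rational(1, 2)), Add(Pow(Add(12, 0), 2), Rational(-1, 552))) = Mul(Pow(-26, Rational(1, 2)), Add(Pow(12, 2), Rational(-1, 552))) = Mul(Mul(I, Pow(26, Rational(1, 2))), Add(144, Rational(-1, 552))) = Mul(Mul(I, Pow(26, Rational(1, 2))), Rational(79487, 552)) = Mul(Rational(79487, 552), I, Pow(26, Rational(1, 2)))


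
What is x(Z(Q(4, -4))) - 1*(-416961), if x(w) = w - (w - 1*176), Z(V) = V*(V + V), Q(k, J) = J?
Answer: 417137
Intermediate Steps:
Z(V) = 2*V² (Z(V) = V*(2*V) = 2*V²)
x(w) = 176 (x(w) = w - (w - 176) = w - (-176 + w) = w + (176 - w) = 176)
x(Z(Q(4, -4))) - 1*(-416961) = 176 - 1*(-416961) = 176 + 416961 = 417137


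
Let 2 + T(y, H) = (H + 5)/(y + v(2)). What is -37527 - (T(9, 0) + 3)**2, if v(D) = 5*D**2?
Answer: -31561363/841 ≈ -37528.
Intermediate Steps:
T(y, H) = -2 + (5 + H)/(20 + y) (T(y, H) = -2 + (H + 5)/(y + 5*2**2) = -2 + (5 + H)/(y + 5*4) = -2 + (5 + H)/(y + 20) = -2 + (5 + H)/(20 + y))
-37527 - (T(9, 0) + 3)**2 = -37527 - ((-35 + 0 - 2*9)/(20 + 9) + 3)**2 = -37527 - ((-35 + 0 - 18)/29 + 3)**2 = -37527 - ((1/29)*(-53) + 3)**2 = -37527 - (-53/29 + 3)**2 = -37527 - (34/29)**2 = -37527 - 1*1156/841 = -37527 - 1156/841 = -31561363/841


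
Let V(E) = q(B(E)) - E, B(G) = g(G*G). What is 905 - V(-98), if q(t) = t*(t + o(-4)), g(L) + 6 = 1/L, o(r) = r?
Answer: 68901055215/92236816 ≈ 747.00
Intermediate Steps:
g(L) = -6 + 1/L
B(G) = -6 + G⁻² (B(G) = -6 + 1/(G*G) = -6 + 1/(G²) = -6 + G⁻²)
q(t) = t*(-4 + t) (q(t) = t*(t - 4) = t*(-4 + t))
V(E) = -E + (-10 + E⁻²)*(-6 + E⁻²) (V(E) = (-6 + E⁻²)*(-4 + (-6 + E⁻²)) - E = (-6 + E⁻²)*(-10 + E⁻²) - E = (-10 + E⁻²)*(-6 + E⁻²) - E = -E + (-10 + E⁻²)*(-6 + E⁻²))
905 - V(-98) = 905 - (60 + (-98)⁻⁴ - 1*(-98) - 16/(-98)²) = 905 - (60 + 1/92236816 + 98 - 16*1/9604) = 905 - (60 + 1/92236816 + 98 - 4/2401) = 905 - 1*14573263265/92236816 = 905 - 14573263265/92236816 = 68901055215/92236816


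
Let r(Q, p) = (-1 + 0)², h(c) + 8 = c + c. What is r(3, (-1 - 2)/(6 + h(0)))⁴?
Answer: 1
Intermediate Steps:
h(c) = -8 + 2*c (h(c) = -8 + (c + c) = -8 + 2*c)
r(Q, p) = 1 (r(Q, p) = (-1)² = 1)
r(3, (-1 - 2)/(6 + h(0)))⁴ = 1⁴ = 1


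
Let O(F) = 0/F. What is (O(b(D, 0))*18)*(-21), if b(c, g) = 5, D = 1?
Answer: 0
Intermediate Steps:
O(F) = 0
(O(b(D, 0))*18)*(-21) = (0*18)*(-21) = 0*(-21) = 0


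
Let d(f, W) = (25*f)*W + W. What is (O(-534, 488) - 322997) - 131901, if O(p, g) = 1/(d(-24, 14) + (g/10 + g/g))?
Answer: -18960603543/41681 ≈ -4.5490e+5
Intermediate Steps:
d(f, W) = W + 25*W*f (d(f, W) = 25*W*f + W = W + 25*W*f)
O(p, g) = 1/(-8385 + g/10) (O(p, g) = 1/(14*(1 + 25*(-24)) + (g/10 + g/g)) = 1/(14*(1 - 600) + (g*(⅒) + 1)) = 1/(14*(-599) + (g/10 + 1)) = 1/(-8386 + (1 + g/10)) = 1/(-8385 + g/10))
(O(-534, 488) - 322997) - 131901 = (10/(-83850 + 488) - 322997) - 131901 = (10/(-83362) - 322997) - 131901 = (10*(-1/83362) - 322997) - 131901 = (-5/41681 - 322997) - 131901 = -13462837962/41681 - 131901 = -18960603543/41681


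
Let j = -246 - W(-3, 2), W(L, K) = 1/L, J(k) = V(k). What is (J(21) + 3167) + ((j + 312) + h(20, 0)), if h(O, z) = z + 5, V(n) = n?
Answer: 9778/3 ≈ 3259.3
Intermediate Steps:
J(k) = k
h(O, z) = 5 + z
j = -737/3 (j = -246 - 1/(-3) = -246 - 1*(-1/3) = -246 + 1/3 = -737/3 ≈ -245.67)
(J(21) + 3167) + ((j + 312) + h(20, 0)) = (21 + 3167) + ((-737/3 + 312) + (5 + 0)) = 3188 + (199/3 + 5) = 3188 + 214/3 = 9778/3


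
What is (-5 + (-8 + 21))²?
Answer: 64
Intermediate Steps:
(-5 + (-8 + 21))² = (-5 + 13)² = 8² = 64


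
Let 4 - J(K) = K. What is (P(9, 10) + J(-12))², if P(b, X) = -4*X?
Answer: 576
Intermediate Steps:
J(K) = 4 - K
(P(9, 10) + J(-12))² = (-4*10 + (4 - 1*(-12)))² = (-40 + (4 + 12))² = (-40 + 16)² = (-24)² = 576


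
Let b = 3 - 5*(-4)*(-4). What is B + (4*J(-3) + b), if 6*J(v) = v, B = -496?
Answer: -575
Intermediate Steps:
J(v) = v/6
b = -77 (b = 3 + 20*(-4) = 3 - 80 = -77)
B + (4*J(-3) + b) = -496 + (4*((1/6)*(-3)) - 77) = -496 + (4*(-1/2) - 77) = -496 + (-2 - 77) = -496 - 79 = -575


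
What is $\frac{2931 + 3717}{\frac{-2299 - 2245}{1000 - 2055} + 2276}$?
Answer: $\frac{584470}{200477} \approx 2.9154$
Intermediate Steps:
$\frac{2931 + 3717}{\frac{-2299 - 2245}{1000 - 2055} + 2276} = \frac{6648}{- \frac{4544}{-1055} + 2276} = \frac{6648}{\left(-4544\right) \left(- \frac{1}{1055}\right) + 2276} = \frac{6648}{\frac{4544}{1055} + 2276} = \frac{6648}{\frac{2405724}{1055}} = 6648 \cdot \frac{1055}{2405724} = \frac{584470}{200477}$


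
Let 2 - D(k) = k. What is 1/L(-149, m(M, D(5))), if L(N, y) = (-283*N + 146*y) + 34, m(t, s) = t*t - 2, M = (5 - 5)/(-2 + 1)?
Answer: 1/41909 ≈ 2.3861e-5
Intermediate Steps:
M = 0 (M = 0/(-1) = 0*(-1) = 0)
D(k) = 2 - k
m(t, s) = -2 + t**2 (m(t, s) = t**2 - 2 = -2 + t**2)
L(N, y) = 34 - 283*N + 146*y
1/L(-149, m(M, D(5))) = 1/(34 - 283*(-149) + 146*(-2 + 0**2)) = 1/(34 + 42167 + 146*(-2 + 0)) = 1/(34 + 42167 + 146*(-2)) = 1/(34 + 42167 - 292) = 1/41909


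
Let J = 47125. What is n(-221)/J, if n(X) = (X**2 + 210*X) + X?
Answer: 34/725 ≈ 0.046897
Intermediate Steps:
n(X) = X**2 + 211*X
n(-221)/J = -221*(211 - 221)/47125 = -221*(-10)*(1/47125) = 2210*(1/47125) = 34/725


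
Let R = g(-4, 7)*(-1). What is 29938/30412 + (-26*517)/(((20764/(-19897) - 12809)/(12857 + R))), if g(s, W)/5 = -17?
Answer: 17545998896406367/1291909043674 ≈ 13581.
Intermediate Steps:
g(s, W) = -85 (g(s, W) = 5*(-17) = -85)
R = 85 (R = -85*(-1) = 85)
29938/30412 + (-26*517)/(((20764/(-19897) - 12809)/(12857 + R))) = 29938/30412 + (-26*517)/(((20764/(-19897) - 12809)/(12857 + 85))) = 29938*(1/30412) - 13442*12942/(20764*(-1/19897) - 12809) = 14969/15206 - 13442*12942/(-20764/19897 - 12809) = 14969/15206 - 13442/((-254881437/19897*1/12942)) = 14969/15206 - 13442/(-84960479/85835658) = 14969/15206 - 13442*(-85835658/84960479) = 14969/15206 + 1153802914836/84960479 = 17545998896406367/1291909043674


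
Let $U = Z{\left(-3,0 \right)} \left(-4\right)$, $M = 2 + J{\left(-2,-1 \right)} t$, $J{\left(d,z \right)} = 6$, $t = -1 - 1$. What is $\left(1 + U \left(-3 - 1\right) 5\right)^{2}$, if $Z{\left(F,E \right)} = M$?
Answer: $638401$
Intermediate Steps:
$t = -2$
$M = -10$ ($M = 2 + 6 \left(-2\right) = 2 - 12 = -10$)
$Z{\left(F,E \right)} = -10$
$U = 40$ ($U = \left(-10\right) \left(-4\right) = 40$)
$\left(1 + U \left(-3 - 1\right) 5\right)^{2} = \left(1 + 40 \left(-3 - 1\right) 5\right)^{2} = \left(1 + 40 \left(-4\right) 5\right)^{2} = \left(1 - 800\right)^{2} = \left(-799\right)^{2} = 638401$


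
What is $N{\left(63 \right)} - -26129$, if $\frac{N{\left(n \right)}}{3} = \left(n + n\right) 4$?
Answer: $27641$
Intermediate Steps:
$N{\left(n \right)} = 24 n$ ($N{\left(n \right)} = 3 \left(n + n\right) 4 = 3 \cdot 2 n 4 = 3 \cdot 8 n = 24 n$)
$N{\left(63 \right)} - -26129 = 24 \cdot 63 - -26129 = 1512 + 26129 = 27641$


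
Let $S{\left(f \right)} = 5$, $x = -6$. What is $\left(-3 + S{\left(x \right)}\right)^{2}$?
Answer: $4$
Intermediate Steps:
$\left(-3 + S{\left(x \right)}\right)^{2} = \left(-3 + 5\right)^{2} = 2^{2} = 4$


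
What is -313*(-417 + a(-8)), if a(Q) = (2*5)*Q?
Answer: 155561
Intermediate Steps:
a(Q) = 10*Q
-313*(-417 + a(-8)) = -313*(-417 + 10*(-8)) = -313*(-417 - 80) = -313*(-497) = 155561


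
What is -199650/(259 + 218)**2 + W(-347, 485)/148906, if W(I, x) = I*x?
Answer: -22673691985/11293477758 ≈ -2.0077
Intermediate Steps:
-199650/(259 + 218)**2 + W(-347, 485)/148906 = -199650/(259 + 218)**2 - 347*485/148906 = -199650/(477**2) - 168295*1/148906 = -199650/227529 - 168295/148906 = -199650*1/227529 - 168295/148906 = -66550/75843 - 168295/148906 = -22673691985/11293477758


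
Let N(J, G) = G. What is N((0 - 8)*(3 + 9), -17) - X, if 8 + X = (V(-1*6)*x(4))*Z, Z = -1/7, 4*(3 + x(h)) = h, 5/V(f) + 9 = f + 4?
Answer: -683/77 ≈ -8.8701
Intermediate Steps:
V(f) = 5/(-5 + f) (V(f) = 5/(-9 + (f + 4)) = 5/(-9 + (4 + f)) = 5/(-5 + f))
x(h) = -3 + h/4
Z = -1/7 (Z = -1*1/7 = -1/7 ≈ -0.14286)
X = -626/77 (X = -8 + ((5/(-5 - 1*6))*(-3 + (1/4)*4))*(-1/7) = -8 + ((5/(-5 - 6))*(-3 + 1))*(-1/7) = -8 + ((5/(-11))*(-2))*(-1/7) = -8 + ((5*(-1/11))*(-2))*(-1/7) = -8 - 5/11*(-2)*(-1/7) = -8 + (10/11)*(-1/7) = -8 - 10/77 = -626/77 ≈ -8.1299)
N((0 - 8)*(3 + 9), -17) - X = -17 - 1*(-626/77) = -17 + 626/77 = -683/77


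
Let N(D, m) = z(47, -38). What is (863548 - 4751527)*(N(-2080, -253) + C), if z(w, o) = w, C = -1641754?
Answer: 6382922340153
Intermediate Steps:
N(D, m) = 47
(863548 - 4751527)*(N(-2080, -253) + C) = (863548 - 4751527)*(47 - 1641754) = -3887979*(-1641707) = 6382922340153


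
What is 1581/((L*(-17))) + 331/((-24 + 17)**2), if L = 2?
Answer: -3895/98 ≈ -39.745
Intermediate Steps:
1581/((L*(-17))) + 331/((-24 + 17)**2) = 1581/((2*(-17))) + 331/((-24 + 17)**2) = 1581/(-34) + 331/((-7)**2) = 1581*(-1/34) + 331/49 = -93/2 + 331*(1/49) = -93/2 + 331/49 = -3895/98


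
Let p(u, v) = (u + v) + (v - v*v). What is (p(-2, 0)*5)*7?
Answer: -70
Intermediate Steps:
p(u, v) = u - v² + 2*v (p(u, v) = (u + v) + (v - v²) = u - v² + 2*v)
(p(-2, 0)*5)*7 = ((-2 - 1*0² + 2*0)*5)*7 = ((-2 - 1*0 + 0)*5)*7 = ((-2 + 0 + 0)*5)*7 = -2*5*7 = -10*7 = -70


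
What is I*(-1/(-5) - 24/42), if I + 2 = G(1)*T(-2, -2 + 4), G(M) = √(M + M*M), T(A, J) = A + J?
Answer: 26/35 ≈ 0.74286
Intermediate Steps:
G(M) = √(M + M²)
I = -2 (I = -2 + √(1*(1 + 1))*(-2 + (-2 + 4)) = -2 + √(1*2)*(-2 + 2) = -2 + √2*0 = -2 + 0 = -2)
I*(-1/(-5) - 24/42) = -2*(-1/(-5) - 24/42) = -2*(-1*(-⅕) - 24*1/42) = -2*(⅕ - 4/7) = -2*(-13/35) = 26/35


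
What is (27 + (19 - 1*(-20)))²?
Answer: 4356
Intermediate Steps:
(27 + (19 - 1*(-20)))² = (27 + (19 + 20))² = (27 + 39)² = 66² = 4356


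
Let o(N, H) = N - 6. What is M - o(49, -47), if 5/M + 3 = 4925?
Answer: -211641/4922 ≈ -42.999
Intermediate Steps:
o(N, H) = -6 + N
M = 5/4922 (M = 5/(-3 + 4925) = 5/4922 ≈ 0.0010158)
M - o(49, -47) = 5/4922 - (-6 + 49) = 5/4922 - 1*43 = 5/4922 - 43 = -211641/4922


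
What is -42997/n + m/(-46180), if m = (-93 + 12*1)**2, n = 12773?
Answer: -2069405113/589857140 ≈ -3.5083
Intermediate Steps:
m = 6561 (m = (-93 + 12)**2 = (-81)**2 = 6561)
-42997/n + m/(-46180) = -42997/12773 + 6561/(-46180) = -42997*1/12773 + 6561*(-1/46180) = -42997/12773 - 6561/46180 = -2069405113/589857140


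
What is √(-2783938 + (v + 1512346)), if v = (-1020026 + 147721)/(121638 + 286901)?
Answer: I*√212234293162599827/408539 ≈ 1127.7*I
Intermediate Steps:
v = -872305/408539 ≈ -2.1352
√(-2783938 + (v + 1512346)) = √(-2783938 + (-872305/408539 + 1512346)) = √(-2783938 + 617851450189/408539) = √(-519495796393/408539) = I*√212234293162599827/408539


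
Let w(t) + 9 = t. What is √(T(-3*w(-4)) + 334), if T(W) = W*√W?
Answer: √(334 + 39*√39) ≈ 24.032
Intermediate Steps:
w(t) = -9 + t
T(W) = W^(3/2)
√(T(-3*w(-4)) + 334) = √((-3*(-9 - 4))^(3/2) + 334) = √((-3*(-13))^(3/2) + 334) = √(39^(3/2) + 334) = √(39*√39 + 334) = √(334 + 39*√39)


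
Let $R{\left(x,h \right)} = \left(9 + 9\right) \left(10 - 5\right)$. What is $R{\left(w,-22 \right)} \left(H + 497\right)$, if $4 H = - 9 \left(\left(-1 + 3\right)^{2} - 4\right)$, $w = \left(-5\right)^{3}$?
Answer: $44730$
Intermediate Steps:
$w = -125$
$R{\left(x,h \right)} = 90$ ($R{\left(x,h \right)} = 18 \cdot 5 = 90$)
$H = 0$ ($H = \frac{\left(-9\right) \left(\left(-1 + 3\right)^{2} - 4\right)}{4} = \frac{\left(-9\right) \left(2^{2} - 4\right)}{4} = \frac{\left(-9\right) \left(4 - 4\right)}{4} = \frac{\left(-9\right) 0}{4} = \frac{1}{4} \cdot 0 = 0$)
$R{\left(w,-22 \right)} \left(H + 497\right) = 90 \left(0 + 497\right) = 90 \cdot 497 = 44730$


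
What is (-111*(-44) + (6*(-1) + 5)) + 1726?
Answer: 6609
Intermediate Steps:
(-111*(-44) + (6*(-1) + 5)) + 1726 = (4884 + (-6 + 5)) + 1726 = (4884 - 1) + 1726 = 4883 + 1726 = 6609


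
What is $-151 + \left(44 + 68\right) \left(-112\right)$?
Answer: $-12695$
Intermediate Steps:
$-151 + \left(44 + 68\right) \left(-112\right) = -151 + 112 \left(-112\right) = -151 - 12544 = -12695$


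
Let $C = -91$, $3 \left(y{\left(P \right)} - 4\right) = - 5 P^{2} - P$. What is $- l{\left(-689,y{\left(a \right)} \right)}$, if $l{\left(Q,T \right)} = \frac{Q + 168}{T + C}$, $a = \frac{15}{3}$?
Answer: $- \frac{1563}{391} \approx -3.9974$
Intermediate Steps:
$a = 5$ ($a = 15 \cdot \frac{1}{3} = 5$)
$y{\left(P \right)} = 4 - \frac{5 P^{2}}{3} - \frac{P}{3}$ ($y{\left(P \right)} = 4 + \frac{- 5 P^{2} - P}{3} = 4 + \frac{- P - 5 P^{2}}{3} = 4 - \left(\frac{P}{3} + \frac{5 P^{2}}{3}\right) = 4 - \frac{5 P^{2}}{3} - \frac{P}{3}$)
$l{\left(Q,T \right)} = \frac{168 + Q}{-91 + T}$ ($l{\left(Q,T \right)} = \frac{Q + 168}{T - 91} = \frac{168 + Q}{-91 + T}$)
$- l{\left(-689,y{\left(a \right)} \right)} = - \frac{168 - 689}{-91 - \left(- \frac{7}{3} + \frac{125}{3}\right)} = - \frac{-521}{-91 - \frac{118}{3}} = - \frac{-521}{- \frac{391}{3}} = - \frac{\left(-3\right) \left(-521\right)}{391} = \left(-1\right) \frac{1563}{391} = - \frac{1563}{391}$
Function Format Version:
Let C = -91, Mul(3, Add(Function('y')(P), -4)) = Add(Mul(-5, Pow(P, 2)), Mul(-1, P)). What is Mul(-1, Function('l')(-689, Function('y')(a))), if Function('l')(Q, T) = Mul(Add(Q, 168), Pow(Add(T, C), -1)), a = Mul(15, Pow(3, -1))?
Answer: Rational(-1563, 391) ≈ -3.9974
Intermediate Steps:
a = 5 (a = Mul(15, Rational(1, 3)) = 5)
Function('y')(P) = Add(4, Mul(Rational(-5, 3), Pow(P, 2)), Mul(Rational(-1, 3), P)) (Function('y')(P) = Add(4, Mul(Rational(1, 3), Add(Mul(-5, Pow(P, 2)), Mul(-1, P)))) = Add(4, Mul(Rational(1, 3), Add(Mul(-1, P), Mul(-5, Pow(P, 2))))) = Add(4, Add(Mul(Rational(-5, 3), Pow(P, 2)), Mul(Rational(-1, 3), P))) = Add(4, Mul(Rational(-5, 3), Pow(P, 2)), Mul(Rational(-1, 3), P)))
Function('l')(Q, T) = Mul(Pow(Add(-91, T), -1), Add(168, Q)) (Function('l')(Q, T) = Mul(Add(Q, 168), Pow(Add(T, -91), -1)) = Mul(Add(168, Q), Pow(Add(-91, T), -1)) = Mul(Pow(Add(-91, T), -1), Add(168, Q)))
Mul(-1, Function('l')(-689, Function('y')(a))) = Mul(-1, Mul(Pow(Add(-91, Add(4, Mul(Rational(-5, 3), Pow(5, 2)), Mul(Rational(-1, 3), 5))), -1), Add(168, -689))) = Mul(-1, Mul(Pow(Add(-91, Add(4, Mul(Rational(-5, 3), 25), Rational(-5, 3))), -1), -521)) = Mul(-1, Mul(Pow(Add(-91, Add(4, Rational(-125, 3), Rational(-5, 3))), -1), -521)) = Mul(-1, Mul(Pow(Add(-91, Rational(-118, 3)), -1), -521)) = Mul(-1, Mul(Pow(Rational(-391, 3), -1), -521)) = Mul(-1, Mul(Rational(-3, 391), -521)) = Mul(-1, Rational(1563, 391)) = Rational(-1563, 391)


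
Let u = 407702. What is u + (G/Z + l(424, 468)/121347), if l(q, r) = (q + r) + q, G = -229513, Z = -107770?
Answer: 5331777883334711/13077566190 ≈ 4.0770e+5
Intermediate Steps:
l(q, r) = r + 2*q
u + (G/Z + l(424, 468)/121347) = 407702 + (-229513/(-107770) + (468 + 2*424)/121347) = 407702 + (-229513*(-1/107770) + (468 + 848)*(1/121347)) = 407702 + (229513/107770 + 1316*(1/121347)) = 407702 + (229513/107770 + 1316/121347) = 407702 + 27992539331/13077566190 = 5331777883334711/13077566190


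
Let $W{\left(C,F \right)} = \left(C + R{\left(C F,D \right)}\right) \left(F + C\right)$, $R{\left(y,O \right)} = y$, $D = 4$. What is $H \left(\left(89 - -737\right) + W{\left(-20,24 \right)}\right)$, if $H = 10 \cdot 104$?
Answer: $-1220960$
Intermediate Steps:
$W{\left(C,F \right)} = \left(C + F\right) \left(C + C F\right)$ ($W{\left(C,F \right)} = \left(C + C F\right) \left(F + C\right) = \left(C + C F\right) \left(C + F\right) = \left(C + F\right) \left(C + C F\right)$)
$H = 1040$
$H \left(\left(89 - -737\right) + W{\left(-20,24 \right)}\right) = 1040 \left(\left(89 - -737\right) - 20 \left(-20 + 24 + 24^{2} - 480\right)\right) = 1040 \left(\left(89 + 737\right) - 20 \left(-20 + 24 + 576 - 480\right)\right) = 1040 \left(826 - 2000\right) = 1040 \left(-1174\right) = -1220960$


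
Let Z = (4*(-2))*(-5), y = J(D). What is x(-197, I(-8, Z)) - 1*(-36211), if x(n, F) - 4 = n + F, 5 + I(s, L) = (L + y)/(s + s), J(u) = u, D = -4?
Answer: 144043/4 ≈ 36011.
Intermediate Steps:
y = -4
Z = 40 (Z = -8*(-5) = 40)
I(s, L) = -5 + (-4 + L)/(2*s) (I(s, L) = -5 + (L - 4)/(s + s) = -5 + (-4 + L)/((2*s)) = -5 + (-4 + L)*(1/(2*s)) = -5 + (-4 + L)/(2*s))
x(n, F) = 4 + F + n (x(n, F) = 4 + (n + F) = 4 + (F + n) = 4 + F + n)
x(-197, I(-8, Z)) - 1*(-36211) = (4 + (½)*(-4 + 40 - 10*(-8))/(-8) - 197) - 1*(-36211) = (4 + (½)*(-⅛)*(-4 + 40 + 80) - 197) + 36211 = (4 + (½)*(-⅛)*116 - 197) + 36211 = (4 - 29/4 - 197) + 36211 = -801/4 + 36211 = 144043/4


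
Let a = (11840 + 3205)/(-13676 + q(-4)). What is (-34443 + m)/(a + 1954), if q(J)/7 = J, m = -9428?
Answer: -200402728/8920857 ≈ -22.465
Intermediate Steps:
q(J) = 7*J
a = -5015/4568 (a = (11840 + 3205)/(-13676 + 7*(-4)) = 15045/(-13676 - 28) = 15045/(-13704) = 15045*(-1/13704) = -5015/4568 ≈ -1.0979)
(-34443 + m)/(a + 1954) = (-34443 - 9428)/(-5015/4568 + 1954) = -43871/8920857/4568 = -43871*4568/8920857 = -200402728/8920857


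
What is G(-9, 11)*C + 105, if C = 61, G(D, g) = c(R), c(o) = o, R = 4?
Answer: 349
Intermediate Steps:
G(D, g) = 4
G(-9, 11)*C + 105 = 4*61 + 105 = 244 + 105 = 349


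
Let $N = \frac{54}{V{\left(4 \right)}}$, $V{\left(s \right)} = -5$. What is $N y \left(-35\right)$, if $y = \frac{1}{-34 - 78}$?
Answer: $- \frac{27}{8} \approx -3.375$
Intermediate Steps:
$y = - \frac{1}{112}$ ($y = \frac{1}{-112} = - \frac{1}{112} \approx -0.0089286$)
$N = - \frac{54}{5}$ ($N = \frac{54}{-5} = 54 \left(- \frac{1}{5}\right) = - \frac{54}{5} \approx -10.8$)
$N y \left(-35\right) = \left(- \frac{54}{5}\right) \left(- \frac{1}{112}\right) \left(-35\right) = \frac{27}{280} \left(-35\right) = - \frac{27}{8}$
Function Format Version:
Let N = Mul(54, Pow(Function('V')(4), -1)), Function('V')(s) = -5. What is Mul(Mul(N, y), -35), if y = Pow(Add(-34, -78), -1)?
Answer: Rational(-27, 8) ≈ -3.3750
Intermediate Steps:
y = Rational(-1, 112) (y = Pow(-112, -1) = Rational(-1, 112) ≈ -0.0089286)
N = Rational(-54, 5) (N = Mul(54, Pow(-5, -1)) = Mul(54, Rational(-1, 5)) = Rational(-54, 5) ≈ -10.800)
Mul(Mul(N, y), -35) = Mul(Mul(Rational(-54, 5), Rational(-1, 112)), -35) = Mul(Rational(27, 280), -35) = Rational(-27, 8)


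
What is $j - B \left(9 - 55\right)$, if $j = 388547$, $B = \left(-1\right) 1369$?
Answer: $325573$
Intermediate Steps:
$B = -1369$
$j - B \left(9 - 55\right) = 388547 - - 1369 \left(9 - 55\right) = 388547 - \left(-1369\right) \left(-46\right) = 388547 - 62974 = 325573$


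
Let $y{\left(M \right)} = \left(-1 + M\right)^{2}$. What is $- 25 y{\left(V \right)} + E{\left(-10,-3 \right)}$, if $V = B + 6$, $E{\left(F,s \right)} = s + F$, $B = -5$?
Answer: $-13$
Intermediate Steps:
$E{\left(F,s \right)} = F + s$
$V = 1$ ($V = -5 + 6 = 1$)
$- 25 y{\left(V \right)} + E{\left(-10,-3 \right)} = - 25 \left(-1 + 1\right)^{2} - 13 = - 25 \cdot 0^{2} - 13 = \left(-25\right) 0 - 13 = 0 - 13 = -13$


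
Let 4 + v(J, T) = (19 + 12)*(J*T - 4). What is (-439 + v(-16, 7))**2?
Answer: 16313521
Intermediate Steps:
v(J, T) = -128 + 31*J*T (v(J, T) = -4 + (19 + 12)*(J*T - 4) = -4 + 31*(-4 + J*T) = -4 + (-124 + 31*J*T) = -128 + 31*J*T)
(-439 + v(-16, 7))**2 = (-439 + (-128 + 31*(-16)*7))**2 = (-439 + (-128 - 3472))**2 = (-439 - 3600)**2 = (-4039)**2 = 16313521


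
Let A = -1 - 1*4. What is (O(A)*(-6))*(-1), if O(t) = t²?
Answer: 150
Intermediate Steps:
A = -5 (A = -1 - 4 = -5)
(O(A)*(-6))*(-1) = ((-5)²*(-6))*(-1) = (25*(-6))*(-1) = -150*(-1) = 150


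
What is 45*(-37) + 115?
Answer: -1550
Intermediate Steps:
45*(-37) + 115 = -1665 + 115 = -1550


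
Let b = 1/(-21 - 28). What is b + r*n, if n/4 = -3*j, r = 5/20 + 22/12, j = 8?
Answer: -9801/49 ≈ -200.02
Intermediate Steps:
r = 25/12 (r = 5*(1/20) + 22*(1/12) = ¼ + 11/6 = 25/12 ≈ 2.0833)
b = -1/49 (b = 1/(-49) = -1/49 ≈ -0.020408)
n = -96 (n = 4*(-3*8) = 4*(-24) = -96)
b + r*n = -1/49 + (25/12)*(-96) = -1/49 - 200 = -9801/49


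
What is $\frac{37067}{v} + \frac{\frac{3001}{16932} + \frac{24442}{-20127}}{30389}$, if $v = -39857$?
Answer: $- \frac{42654473098795789}{45863354117411308} \approx -0.93003$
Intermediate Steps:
$\frac{37067}{v} + \frac{\frac{3001}{16932} + \frac{24442}{-20127}}{30389} = \frac{37067}{-39857} + \frac{\frac{3001}{16932} + \frac{24442}{-20127}}{30389} = 37067 \left(- \frac{1}{39857}\right) + \left(3001 \cdot \frac{1}{16932} + 24442 \left(- \frac{1}{20127}\right)\right) \frac{1}{30389} = - \frac{37067}{39857} + \left(\frac{3001}{16932} - \frac{24442}{20127}\right) \frac{1}{30389} = - \frac{37067}{39857} - \frac{39272313}{1150697596844} = - \frac{42654473098795789}{45863354117411308}$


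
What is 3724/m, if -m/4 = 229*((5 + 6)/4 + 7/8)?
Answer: -7448/6641 ≈ -1.1215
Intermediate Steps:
m = -6641/2 (m = -916*((5 + 6)/4 + 7/8) = -916*(11*(1/4) + 7*(1/8)) = -916*(11/4 + 7/8) = -916*29/8 = -4*6641/8 = -6641/2 ≈ -3320.5)
3724/m = 3724/(-6641/2) = 3724*(-2/6641) = -7448/6641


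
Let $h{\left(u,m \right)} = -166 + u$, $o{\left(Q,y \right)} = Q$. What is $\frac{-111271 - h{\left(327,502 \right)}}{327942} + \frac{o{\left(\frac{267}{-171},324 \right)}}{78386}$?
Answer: $- \frac{27661532539}{81402528438} \approx -0.33981$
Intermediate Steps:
$\frac{-111271 - h{\left(327,502 \right)}}{327942} + \frac{o{\left(\frac{267}{-171},324 \right)}}{78386} = \frac{-111271 - \left(-166 + 327\right)}{327942} + \frac{267 \frac{1}{-171}}{78386} = \left(-111271 - 161\right) \frac{1}{327942} + 267 \left(- \frac{1}{171}\right) \frac{1}{78386} = \left(-111271 - 161\right) \frac{1}{327942} - \frac{89}{4468002} = \left(-111432\right) \frac{1}{327942} - \frac{89}{4468002} = - \frac{18572}{54657} - \frac{89}{4468002} = - \frac{27661532539}{81402528438}$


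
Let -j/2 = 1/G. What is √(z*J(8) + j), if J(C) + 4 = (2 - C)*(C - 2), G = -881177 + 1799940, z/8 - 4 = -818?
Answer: √219877797258183594/918763 ≈ 510.37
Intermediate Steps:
z = -6512 (z = 32 + 8*(-818) = 32 - 6544 = -6512)
G = 918763
J(C) = -4 + (-2 + C)*(2 - C) (J(C) = -4 + (2 - C)*(C - 2) = -4 + (2 - C)*(-2 + C) = -4 + (-2 + C)*(2 - C))
j = -2/918763 ≈ -2.1768e-6
√(z*J(8) + j) = √(-6512*(-8 - 1*8² + 4*8) - 2/918763) = √(-6512*(-8 - 1*64 + 32) - 2/918763) = √(-6512*(-8 - 64 + 32) - 2/918763) = √(-6512*(-40) - 2/918763) = √(260480 - 2/918763) = √(239319386238/918763) = √219877797258183594/918763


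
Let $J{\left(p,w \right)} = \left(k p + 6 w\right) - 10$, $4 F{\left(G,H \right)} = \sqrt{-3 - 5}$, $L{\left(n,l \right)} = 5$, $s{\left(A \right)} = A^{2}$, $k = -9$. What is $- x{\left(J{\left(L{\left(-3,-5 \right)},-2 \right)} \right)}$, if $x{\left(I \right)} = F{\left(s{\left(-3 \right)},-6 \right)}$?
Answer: $- \frac{i \sqrt{2}}{2} \approx - 0.70711 i$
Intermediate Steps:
$F{\left(G,H \right)} = \frac{i \sqrt{2}}{2}$ ($F{\left(G,H \right)} = \frac{\sqrt{-3 - 5}}{4} = \frac{\sqrt{-8}}{4} = \frac{2 i \sqrt{2}}{4} = \frac{i \sqrt{2}}{2}$)
$J{\left(p,w \right)} = -10 - 9 p + 6 w$ ($J{\left(p,w \right)} = \left(- 9 p + 6 w\right) - 10 = -10 - 9 p + 6 w$)
$x{\left(I \right)} = \frac{i \sqrt{2}}{2}$
$- x{\left(J{\left(L{\left(-3,-5 \right)},-2 \right)} \right)} = - \frac{i \sqrt{2}}{2}$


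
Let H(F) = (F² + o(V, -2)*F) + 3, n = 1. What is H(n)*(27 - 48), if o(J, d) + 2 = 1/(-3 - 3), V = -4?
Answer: -77/2 ≈ -38.500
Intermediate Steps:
o(J, d) = -13/6 (o(J, d) = -2 + 1/(-3 - 3) = -2 + 1/(-6) = -2 - ⅙ = -13/6)
H(F) = 3 + F² - 13*F/6 (H(F) = (F² - 13*F/6) + 3 = 3 + F² - 13*F/6)
H(n)*(27 - 48) = (3 + 1² - 13/6*1)*(27 - 48) = (3 + 1 - 13/6)*(-21) = (11/6)*(-21) = -77/2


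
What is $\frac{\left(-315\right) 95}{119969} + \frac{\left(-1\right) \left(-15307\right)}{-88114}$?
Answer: $- \frac{4473176933}{10570948466} \approx -0.42316$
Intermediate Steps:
$\frac{\left(-315\right) 95}{119969} + \frac{\left(-1\right) \left(-15307\right)}{-88114} = \left(-29925\right) \frac{1}{119969} + 15307 \left(- \frac{1}{88114}\right) = - \frac{29925}{119969} - \frac{15307}{88114} = - \frac{4473176933}{10570948466}$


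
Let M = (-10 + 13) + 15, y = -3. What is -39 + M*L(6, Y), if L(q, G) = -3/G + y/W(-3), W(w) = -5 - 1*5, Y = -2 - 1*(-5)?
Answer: -258/5 ≈ -51.600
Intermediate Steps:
Y = 3 (Y = -2 + 5 = 3)
M = 18 (M = 3 + 15 = 18)
W(w) = -10 (W(w) = -5 - 5 = -10)
L(q, G) = 3/10 - 3/G (L(q, G) = -3/G - 3/(-10) = -3/G - 3*(-⅒) = -3/G + 3/10 = 3/10 - 3/G)
-39 + M*L(6, Y) = -39 + 18*(3/10 - 3/3) = -39 + 18*(3/10 - 3*⅓) = -39 + 18*(3/10 - 1) = -39 + 18*(-7/10) = -39 - 63/5 = -258/5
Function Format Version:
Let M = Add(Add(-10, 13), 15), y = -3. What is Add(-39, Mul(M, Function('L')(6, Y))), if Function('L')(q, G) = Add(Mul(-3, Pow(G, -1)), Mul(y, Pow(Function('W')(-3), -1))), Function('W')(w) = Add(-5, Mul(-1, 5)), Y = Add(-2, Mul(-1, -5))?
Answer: Rational(-258, 5) ≈ -51.600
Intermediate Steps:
Y = 3 (Y = Add(-2, 5) = 3)
M = 18 (M = Add(3, 15) = 18)
Function('W')(w) = -10 (Function('W')(w) = Add(-5, -5) = -10)
Function('L')(q, G) = Add(Rational(3, 10), Mul(-3, Pow(G, -1))) (Function('L')(q, G) = Add(Mul(-3, Pow(G, -1)), Mul(-3, Pow(-10, -1))) = Add(Mul(-3, Pow(G, -1)), Mul(-3, Rational(-1, 10))) = Add(Mul(-3, Pow(G, -1)), Rational(3, 10)) = Add(Rational(3, 10), Mul(-3, Pow(G, -1))))
Add(-39, Mul(M, Function('L')(6, Y))) = Add(-39, Mul(18, Add(Rational(3, 10), Mul(-3, Pow(3, -1))))) = Add(-39, Mul(18, Add(Rational(3, 10), Mul(-3, Rational(1, 3))))) = Add(-39, Mul(18, Add(Rational(3, 10), -1))) = Add(-39, Mul(18, Rational(-7, 10))) = Add(-39, Rational(-63, 5)) = Rational(-258, 5)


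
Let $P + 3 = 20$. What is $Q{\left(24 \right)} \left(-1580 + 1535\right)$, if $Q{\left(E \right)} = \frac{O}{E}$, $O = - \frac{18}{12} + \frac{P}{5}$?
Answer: $- \frac{57}{16} \approx -3.5625$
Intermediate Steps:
$P = 17$ ($P = -3 + 20 = 17$)
$O = \frac{19}{10}$ ($O = - \frac{18}{12} + \frac{17}{5} = \left(-18\right) \frac{1}{12} + 17 \cdot \frac{1}{5} = - \frac{3}{2} + \frac{17}{5} = \frac{19}{10} \approx 1.9$)
$Q{\left(E \right)} = \frac{19}{10 E}$
$Q{\left(24 \right)} \left(-1580 + 1535\right) = \frac{19}{10 \cdot 24} \left(-1580 + 1535\right) = \frac{19}{10} \cdot \frac{1}{24} \left(-45\right) = \frac{19}{240} \left(-45\right) = - \frac{57}{16}$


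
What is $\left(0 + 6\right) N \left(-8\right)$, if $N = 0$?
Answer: $0$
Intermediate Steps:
$\left(0 + 6\right) N \left(-8\right) = \left(0 + 6\right) 0 \left(-8\right) = 6 \cdot 0 \left(-8\right) = 0 \left(-8\right) = 0$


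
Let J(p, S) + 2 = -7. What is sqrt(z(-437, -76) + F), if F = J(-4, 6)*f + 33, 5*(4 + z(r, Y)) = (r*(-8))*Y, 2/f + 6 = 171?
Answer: 3*I*sqrt(17850965)/55 ≈ 230.46*I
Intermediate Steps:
f = 2/165 (f = 2/(-6 + 171) = 2/165 ≈ 0.012121)
J(p, S) = -9 (J(p, S) = -2 - 7 = -9)
z(r, Y) = -4 - 8*Y*r/5 (z(r, Y) = -4 + ((r*(-8))*Y)/5 = -4 + ((-8*r)*Y)/5 = -4 + (-8*Y*r)/5 = -4 - 8*Y*r/5)
F = 1809/55 (F = -9*2/165 + 33 = -6/55 + 33 = 1809/55 ≈ 32.891)
sqrt(z(-437, -76) + F) = sqrt((-4 - 8/5*(-76)*(-437)) + 1809/55) = sqrt((-4 - 265696/5) + 1809/55) = sqrt(-265716/5 + 1809/55) = sqrt(-2921067/55) = 3*I*sqrt(17850965)/55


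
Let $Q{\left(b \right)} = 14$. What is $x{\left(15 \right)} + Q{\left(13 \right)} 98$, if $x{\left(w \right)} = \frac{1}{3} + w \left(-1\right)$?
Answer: $\frac{4072}{3} \approx 1357.3$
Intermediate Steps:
$x{\left(w \right)} = \frac{1}{3} - w$
$x{\left(15 \right)} + Q{\left(13 \right)} 98 = \left(\frac{1}{3} - 15\right) + 14 \cdot 98 = \left(\frac{1}{3} - 15\right) + 1372 = - \frac{44}{3} + 1372 = \frac{4072}{3}$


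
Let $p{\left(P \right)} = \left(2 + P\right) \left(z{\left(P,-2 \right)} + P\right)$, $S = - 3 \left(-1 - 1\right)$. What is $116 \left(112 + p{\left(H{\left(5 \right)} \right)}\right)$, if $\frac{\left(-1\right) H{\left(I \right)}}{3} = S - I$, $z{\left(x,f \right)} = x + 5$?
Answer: $13108$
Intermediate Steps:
$z{\left(x,f \right)} = 5 + x$
$S = 6$ ($S = \left(-3\right) \left(-2\right) = 6$)
$H{\left(I \right)} = -18 + 3 I$ ($H{\left(I \right)} = - 3 \left(6 - I\right) = -18 + 3 I$)
$p{\left(P \right)} = \left(2 + P\right) \left(5 + 2 P\right)$ ($p{\left(P \right)} = \left(2 + P\right) \left(\left(5 + P\right) + P\right) = \left(2 + P\right) \left(5 + 2 P\right)$)
$116 \left(112 + p{\left(H{\left(5 \right)} \right)}\right) = 116 \left(112 + \left(10 + 2 \left(-18 + 3 \cdot 5\right)^{2} + 9 \left(-18 + 3 \cdot 5\right)\right)\right) = 116 \left(112 + \left(10 + 2 \left(-18 + 15\right)^{2} + 9 \left(-18 + 15\right)\right)\right) = 116 \left(112 + \left(10 + 2 \left(-3\right)^{2} + 9 \left(-3\right)\right)\right) = 116 \left(112 + \left(10 + 2 \cdot 9 - 27\right)\right) = 116 \left(112 + \left(10 + 18 - 27\right)\right) = 116 \left(112 + 1\right) = 116 \cdot 113 = 13108$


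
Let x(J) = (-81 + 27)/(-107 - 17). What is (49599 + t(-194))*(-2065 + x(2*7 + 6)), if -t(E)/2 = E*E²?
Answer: -60501513971/2 ≈ -3.0251e+10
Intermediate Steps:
x(J) = 27/62 (x(J) = -54/(-124) = -54*(-1/124) = 27/62)
t(E) = -2*E³ (t(E) = -2*E*E² = -2*E³)
(49599 + t(-194))*(-2065 + x(2*7 + 6)) = (49599 - 2*(-194)³)*(-2065 + 27/62) = (49599 - 2*(-7301384))*(-128003/62) = (49599 + 14602768)*(-128003/62) = 14652367*(-128003/62) = -60501513971/2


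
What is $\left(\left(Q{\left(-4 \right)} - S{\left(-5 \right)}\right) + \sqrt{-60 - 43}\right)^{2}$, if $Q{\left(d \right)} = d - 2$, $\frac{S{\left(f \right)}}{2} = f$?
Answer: $\left(4 + i \sqrt{103}\right)^{2} \approx -87.0 + 81.191 i$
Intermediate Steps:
$S{\left(f \right)} = 2 f$
$Q{\left(d \right)} = -2 + d$
$\left(\left(Q{\left(-4 \right)} - S{\left(-5 \right)}\right) + \sqrt{-60 - 43}\right)^{2} = \left(\left(\left(-2 - 4\right) - 2 \left(-5\right)\right) + \sqrt{-60 - 43}\right)^{2} = \left(\left(-6 - -10\right) + \sqrt{-103}\right)^{2} = \left(\left(-6 + 10\right) + i \sqrt{103}\right)^{2} = \left(4 + i \sqrt{103}\right)^{2}$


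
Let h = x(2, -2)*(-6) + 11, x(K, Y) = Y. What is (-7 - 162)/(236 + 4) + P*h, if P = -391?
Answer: -2158489/240 ≈ -8993.7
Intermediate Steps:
h = 23 (h = -2*(-6) + 11 = 12 + 11 = 23)
(-7 - 162)/(236 + 4) + P*h = (-7 - 162)/(236 + 4) - 391*23 = -169/240 - 8993 = -2158489/240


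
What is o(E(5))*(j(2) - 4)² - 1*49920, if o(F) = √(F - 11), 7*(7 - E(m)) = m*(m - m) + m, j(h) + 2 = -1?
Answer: -49920 + 7*I*√231 ≈ -49920.0 + 106.39*I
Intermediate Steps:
j(h) = -3 (j(h) = -2 - 1 = -3)
E(m) = 7 - m/7 (E(m) = 7 - (m*(m - m) + m)/7 = 7 - (m*0 + m)/7 = 7 - (0 + m)/7 = 7 - m/7)
o(F) = √(-11 + F)
o(E(5))*(j(2) - 4)² - 1*49920 = √(-11 + (7 - ⅐*5))*(-3 - 4)² - 1*49920 = √(-11 + (7 - 5/7))*(-7)² - 49920 = √(-11 + 44/7)*49 - 49920 = √(-33/7)*49 - 49920 = (I*√231/7)*49 - 49920 = 7*I*√231 - 49920 = -49920 + 7*I*√231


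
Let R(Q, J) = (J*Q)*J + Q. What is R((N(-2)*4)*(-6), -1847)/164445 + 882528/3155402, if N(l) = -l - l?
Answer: -34441146220592/17296336063 ≈ -1991.2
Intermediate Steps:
N(l) = -2*l
R(Q, J) = Q + Q*J**2 (R(Q, J) = Q*J**2 + Q = Q + Q*J**2)
R((N(-2)*4)*(-6), -1847)/164445 + 882528/3155402 = (((-2*(-2)*4)*(-6))*(1 + (-1847)**2))/164445 + 882528/3155402 = (((4*4)*(-6))*(1 + 3411409))*(1/164445) + 882528*(1/3155402) = ((16*(-6))*3411410)*(1/164445) + 441264/1577701 = -96*3411410*(1/164445) + 441264/1577701 = -327495360*1/164445 + 441264/1577701 = -21833024/10963 + 441264/1577701 = -34441146220592/17296336063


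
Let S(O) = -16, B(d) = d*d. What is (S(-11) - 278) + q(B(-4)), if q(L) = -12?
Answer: -306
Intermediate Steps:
B(d) = d**2
(S(-11) - 278) + q(B(-4)) = (-16 - 278) - 12 = -294 - 12 = -306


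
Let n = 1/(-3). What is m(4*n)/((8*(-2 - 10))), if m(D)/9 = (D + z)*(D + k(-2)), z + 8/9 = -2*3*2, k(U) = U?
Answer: -40/9 ≈ -4.4444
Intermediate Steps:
n = -⅓ ≈ -0.33333
z = -116/9 (z = -8/9 - 2*3*2 = -8/9 - 6*2 = -8/9 - 12 = -116/9 ≈ -12.889)
m(D) = 9*(-2 + D)*(-116/9 + D) (m(D) = 9*((D - 116/9)*(D - 2)) = 9*((-116/9 + D)*(-2 + D)) = 9*((-2 + D)*(-116/9 + D)) = 9*(-2 + D)*(-116/9 + D))
m(4*n)/((8*(-2 - 10))) = (232 - 536*(-1)/3 + 9*(4*(-⅓))²)/((8*(-2 - 10))) = (232 - 134*(-4/3) + 9*(-4/3)²)/((8*(-12))) = (232 + 536/3 + 9*(16/9))/(-96) = (232 + 536/3 + 16)*(-1/96) = (1280/3)*(-1/96) = -40/9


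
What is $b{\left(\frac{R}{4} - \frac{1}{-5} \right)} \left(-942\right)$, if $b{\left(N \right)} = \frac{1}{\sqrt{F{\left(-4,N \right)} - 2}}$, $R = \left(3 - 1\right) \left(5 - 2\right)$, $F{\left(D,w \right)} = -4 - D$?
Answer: $471 i \sqrt{2} \approx 666.09 i$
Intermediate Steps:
$R = 6$ ($R = 2 \cdot 3 = 6$)
$b{\left(N \right)} = - \frac{i \sqrt{2}}{2}$ ($b{\left(N \right)} = \frac{1}{\sqrt{\left(-4 - -4\right) - 2}} = \frac{1}{\sqrt{\left(-4 + 4\right) - 2}} = \frac{1}{\sqrt{0 - 2}} = \frac{1}{\sqrt{-2}} = \frac{1}{i \sqrt{2}} = - \frac{i \sqrt{2}}{2}$)
$b{\left(\frac{R}{4} - \frac{1}{-5} \right)} \left(-942\right) = - \frac{i \sqrt{2}}{2} \left(-942\right) = 471 i \sqrt{2}$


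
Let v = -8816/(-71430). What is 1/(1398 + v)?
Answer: 35715/49933978 ≈ 0.00071524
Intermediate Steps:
v = 4408/35715 (v = -8816*(-1/71430) = 4408/35715 ≈ 0.12342)
1/(1398 + v) = 1/(1398 + 4408/35715) = 1/(49933978/35715) = 35715/49933978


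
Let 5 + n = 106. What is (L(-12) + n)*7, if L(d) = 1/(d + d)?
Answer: 16961/24 ≈ 706.71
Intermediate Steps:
L(d) = 1/(2*d)
n = 101 (n = -5 + 106 = 101)
(L(-12) + n)*7 = ((½)/(-12) + 101)*7 = ((½)*(-1/12) + 101)*7 = (-1/24 + 101)*7 = (2423/24)*7 = 16961/24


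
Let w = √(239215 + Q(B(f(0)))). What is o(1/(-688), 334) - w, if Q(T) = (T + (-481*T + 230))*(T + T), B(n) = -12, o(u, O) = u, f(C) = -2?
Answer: -1/688 - √95455 ≈ -308.96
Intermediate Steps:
Q(T) = 2*T*(230 - 480*T) (Q(T) = (T + (230 - 481*T))*(2*T) = (230 - 480*T)*(2*T) = 2*T*(230 - 480*T))
w = √95455 (w = √(239215 + 20*(-12)*(23 - 48*(-12))) = √(239215 + 20*(-12)*(23 + 576)) = √(239215 + 20*(-12)*599) = √(239215 - 143760) = √95455 ≈ 308.96)
o(1/(-688), 334) - w = 1/(-688) - √95455 = -1/688 - √95455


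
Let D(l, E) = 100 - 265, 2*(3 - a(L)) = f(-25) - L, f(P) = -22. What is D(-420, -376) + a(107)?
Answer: -195/2 ≈ -97.500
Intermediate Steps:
a(L) = 14 + L/2 (a(L) = 3 - (-22 - L)/2 = 3 + (11 + L/2) = 14 + L/2)
D(l, E) = -165
D(-420, -376) + a(107) = -165 + (14 + (1/2)*107) = -165 + (14 + 107/2) = -165 + 135/2 = -195/2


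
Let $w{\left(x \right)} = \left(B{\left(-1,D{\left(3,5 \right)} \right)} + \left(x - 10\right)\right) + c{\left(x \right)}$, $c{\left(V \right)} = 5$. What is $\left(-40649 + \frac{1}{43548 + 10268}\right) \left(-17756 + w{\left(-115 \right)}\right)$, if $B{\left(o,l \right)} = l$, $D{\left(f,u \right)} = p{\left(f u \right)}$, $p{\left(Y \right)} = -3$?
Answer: $\frac{39111502937457}{53816} \approx 7.2676 \cdot 10^{8}$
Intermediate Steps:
$D{\left(f,u \right)} = -3$
$w{\left(x \right)} = -8 + x$ ($w{\left(x \right)} = \left(-3 + \left(x - 10\right)\right) + 5 = \left(-3 + \left(-10 + x\right)\right) + 5 = \left(-13 + x\right) + 5 = -8 + x$)
$\left(-40649 + \frac{1}{43548 + 10268}\right) \left(-17756 + w{\left(-115 \right)}\right) = \left(-40649 + \frac{1}{43548 + 10268}\right) \left(-17756 - 123\right) = \left(-40649 + \frac{1}{53816}\right) \left(-17756 - 123\right) = \left(-40649 + \frac{1}{53816}\right) \left(-17879\right) = \left(- \frac{2187566583}{53816}\right) \left(-17879\right) = \frac{39111502937457}{53816}$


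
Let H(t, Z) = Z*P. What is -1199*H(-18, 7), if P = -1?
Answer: 8393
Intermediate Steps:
H(t, Z) = -Z (H(t, Z) = Z*(-1) = -Z)
-1199*H(-18, 7) = -(-1199)*7 = -1199*(-7) = 8393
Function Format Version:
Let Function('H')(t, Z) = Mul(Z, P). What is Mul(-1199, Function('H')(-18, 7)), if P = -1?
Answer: 8393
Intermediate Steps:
Function('H')(t, Z) = Mul(-1, Z) (Function('H')(t, Z) = Mul(Z, -1) = Mul(-1, Z))
Mul(-1199, Function('H')(-18, 7)) = Mul(-1199, Mul(-1, 7)) = Mul(-1199, -7) = 8393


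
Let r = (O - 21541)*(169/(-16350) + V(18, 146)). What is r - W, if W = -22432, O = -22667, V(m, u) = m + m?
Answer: -4274432408/2725 ≈ -1.5686e+6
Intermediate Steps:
V(m, u) = 2*m
r = -4335559608/2725 (r = (-22667 - 21541)*(169/(-16350) + 2*18) = -44208*(169*(-1/16350) + 36) = -44208*(-169/16350 + 36) = -44208*588431/16350 = -4335559608/2725 ≈ -1.5910e+6)
r - W = -4335559608/2725 - 1*(-22432) = -4335559608/2725 + 22432 = -4274432408/2725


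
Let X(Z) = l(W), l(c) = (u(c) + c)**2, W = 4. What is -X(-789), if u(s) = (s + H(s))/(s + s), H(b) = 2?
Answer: -361/16 ≈ -22.563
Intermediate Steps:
u(s) = (2 + s)/(2*s) (u(s) = (s + 2)/(s + s) = (2 + s)/((2*s)) = (2 + s)*(1/(2*s)) = (2 + s)/(2*s))
l(c) = (c + (2 + c)/(2*c))**2 (l(c) = ((2 + c)/(2*c) + c)**2 = (c + (2 + c)/(2*c))**2)
X(Z) = 361/16 (X(Z) = (1/4)*(2 + 4 + 2*4**2)**2/4**2 = (1/4)*(1/16)*(2 + 4 + 2*16)**2 = (1/4)*(1/16)*(2 + 4 + 32)**2 = (1/4)*(1/16)*38**2 = (1/4)*(1/16)*1444 = 361/16)
-X(-789) = -1*361/16 = -361/16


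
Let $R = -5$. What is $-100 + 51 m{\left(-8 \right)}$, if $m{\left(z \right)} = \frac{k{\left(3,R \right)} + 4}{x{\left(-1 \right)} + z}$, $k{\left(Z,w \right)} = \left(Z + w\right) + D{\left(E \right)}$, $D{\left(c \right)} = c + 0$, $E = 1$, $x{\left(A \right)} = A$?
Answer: $-117$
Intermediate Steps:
$D{\left(c \right)} = c$
$k{\left(Z,w \right)} = 1 + Z + w$ ($k{\left(Z,w \right)} = \left(Z + w\right) + 1 = 1 + Z + w$)
$m{\left(z \right)} = \frac{3}{-1 + z}$ ($m{\left(z \right)} = \frac{\left(1 + 3 - 5\right) + 4}{-1 + z} = \frac{-1 + 4}{-1 + z} = \frac{3}{-1 + z}$)
$-100 + 51 m{\left(-8 \right)} = -100 + 51 \frac{3}{-1 - 8} = -100 + 51 \frac{3}{-9} = -100 + 51 \cdot 3 \left(- \frac{1}{9}\right) = -100 + 51 \left(- \frac{1}{3}\right) = -100 - 17 = -117$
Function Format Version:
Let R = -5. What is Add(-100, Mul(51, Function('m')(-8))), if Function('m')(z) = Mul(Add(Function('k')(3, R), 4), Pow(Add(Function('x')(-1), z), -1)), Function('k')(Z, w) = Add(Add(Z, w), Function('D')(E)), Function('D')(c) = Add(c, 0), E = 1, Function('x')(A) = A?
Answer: -117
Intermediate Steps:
Function('D')(c) = c
Function('k')(Z, w) = Add(1, Z, w) (Function('k')(Z, w) = Add(Add(Z, w), 1) = Add(1, Z, w))
Function('m')(z) = Mul(3, Pow(Add(-1, z), -1)) (Function('m')(z) = Mul(Add(Add(1, 3, -5), 4), Pow(Add(-1, z), -1)) = Mul(Add(-1, 4), Pow(Add(-1, z), -1)) = Mul(3, Pow(Add(-1, z), -1)))
Add(-100, Mul(51, Function('m')(-8))) = Add(-100, Mul(51, Mul(3, Pow(Add(-1, -8), -1)))) = Add(-100, Mul(51, Mul(3, Pow(-9, -1)))) = Add(-100, Mul(51, Mul(3, Rational(-1, 9)))) = Add(-100, Mul(51, Rational(-1, 3))) = Add(-100, -17) = -117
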